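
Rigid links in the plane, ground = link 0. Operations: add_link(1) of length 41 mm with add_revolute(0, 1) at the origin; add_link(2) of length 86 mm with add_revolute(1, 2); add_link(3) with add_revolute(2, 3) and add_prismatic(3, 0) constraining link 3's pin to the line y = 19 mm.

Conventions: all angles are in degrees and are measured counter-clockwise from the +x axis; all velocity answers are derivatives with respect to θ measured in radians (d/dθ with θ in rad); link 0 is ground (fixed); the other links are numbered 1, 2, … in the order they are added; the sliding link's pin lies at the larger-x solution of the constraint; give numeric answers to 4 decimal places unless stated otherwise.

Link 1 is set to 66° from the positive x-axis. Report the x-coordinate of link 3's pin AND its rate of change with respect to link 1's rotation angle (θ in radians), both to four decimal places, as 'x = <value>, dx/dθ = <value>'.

geometry: r = 41 mm, L = 86 mm, e = 19 mm
crank pin P = (r cos θ, r sin θ) = (16.676202, 37.455364)
h = r sin θ − e = 37.455364 − 19 = 18.455364
x = r cos θ + √(L² − h²) = 16.676202 + 83.996426 = 100.672628
dx/dθ = −r sin θ − h·r cos θ/√(L² − h²) (θ in radians; h = 18.455364) = -41.119393

x = 100.6726, dx/dθ = -41.1194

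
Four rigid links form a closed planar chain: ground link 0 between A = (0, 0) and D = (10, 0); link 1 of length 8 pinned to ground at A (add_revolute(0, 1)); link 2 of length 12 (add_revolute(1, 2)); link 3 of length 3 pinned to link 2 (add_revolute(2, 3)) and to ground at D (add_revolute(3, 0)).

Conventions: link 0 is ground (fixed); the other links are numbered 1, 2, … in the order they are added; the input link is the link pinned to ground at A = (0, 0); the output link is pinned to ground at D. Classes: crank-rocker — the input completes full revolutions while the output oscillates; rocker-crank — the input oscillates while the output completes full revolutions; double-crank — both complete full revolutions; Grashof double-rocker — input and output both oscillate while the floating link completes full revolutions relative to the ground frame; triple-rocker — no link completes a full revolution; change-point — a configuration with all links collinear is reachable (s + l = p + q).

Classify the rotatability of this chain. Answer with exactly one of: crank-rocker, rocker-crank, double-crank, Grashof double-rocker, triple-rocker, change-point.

lengths: ground=10, input=8, coupler=12, output=3
sorted: s=3 (shortest), l=12 (longest), p+q=18
s + l = 15 vs p + q = 18
s + l < p + q (Grashof) with shortest = output link → rocker-crank

rocker-crank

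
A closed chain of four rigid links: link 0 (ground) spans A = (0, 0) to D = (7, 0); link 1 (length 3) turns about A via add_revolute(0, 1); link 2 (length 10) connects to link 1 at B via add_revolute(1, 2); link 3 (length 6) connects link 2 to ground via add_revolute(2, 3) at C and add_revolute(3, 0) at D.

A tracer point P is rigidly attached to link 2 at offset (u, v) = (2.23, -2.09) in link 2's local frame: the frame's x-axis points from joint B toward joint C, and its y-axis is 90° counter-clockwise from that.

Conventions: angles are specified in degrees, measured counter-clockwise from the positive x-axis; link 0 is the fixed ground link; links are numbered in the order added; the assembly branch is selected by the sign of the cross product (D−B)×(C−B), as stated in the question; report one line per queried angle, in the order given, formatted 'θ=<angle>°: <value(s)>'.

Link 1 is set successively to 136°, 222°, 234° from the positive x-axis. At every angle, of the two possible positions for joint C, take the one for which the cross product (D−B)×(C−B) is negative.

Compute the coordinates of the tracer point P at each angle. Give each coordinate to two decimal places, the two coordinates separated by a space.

A=(0,0), D=(7.00,0)
θ=136°: B = A + 3.00·(cos136°, sin136°) = (-2.1580, 2.0840)
θ=136°: |BD| = 9.3921
θ=136°: circle(B,10.00) ∩ circle(D,6.00): a=8.1032, h=5.8599
θ=136°:   candidates: C₊=(7.0434,5.9998) cross=55.037; C₋=(4.4429,-5.4278) cross=-55.037
θ=136°:   branch - wants cross < 0 → take C=(4.4429,-5.4278) (cross=-55.037)
θ=136°: ex = (C−B)/|BC| = (0.6601,-0.7512); ey = (0.7512,0.6601)
θ=136°: P = B + 2.23·ex + -2.09·ey = (-2.2560,-0.9708)
θ=222°: B = A + 3.00·(cos222°, sin222°) = (-2.2294, -2.0074)
θ=222°: |BD| = 9.4452
θ=222°: circle(B,10.00) ∩ circle(D,6.00): a=8.1106, h=5.8497
θ=222°:   candidates: C₊=(4.4526,5.4324) cross=55.251; C₋=(6.9391,-5.9997) cross=-55.251
θ=222°:   branch - wants cross < 0 → take C=(6.9391,-5.9997) (cross=-55.251)
θ=222°: ex = (C−B)/|BC| = (0.9169,-0.3992); ey = (0.3992,0.9169)
θ=222°: P = B + 2.23·ex + -2.09·ey = (-1.0192,-4.8139)
θ=234°: B = A + 3.00·(cos234°, sin234°) = (-1.7634, -2.4271)
θ=234°: |BD| = 9.0932
θ=234°: circle(B,10.00) ∩ circle(D,6.00): a=8.0657, h=5.9114
θ=234°:   candidates: C₊=(4.4320,5.4227) cross=53.753; C₋=(7.5875,-5.9712) cross=-53.753
θ=234°:   branch - wants cross < 0 → take C=(7.5875,-5.9712) (cross=-53.753)
θ=234°: ex = (C−B)/|BC| = (0.9351,-0.3544); ey = (0.3544,0.9351)
θ=234°: P = B + 2.23·ex + -2.09·ey = (-0.4188,-5.1717)

θ=136°: -2.26 -0.97
θ=222°: -1.02 -4.81
θ=234°: -0.42 -5.17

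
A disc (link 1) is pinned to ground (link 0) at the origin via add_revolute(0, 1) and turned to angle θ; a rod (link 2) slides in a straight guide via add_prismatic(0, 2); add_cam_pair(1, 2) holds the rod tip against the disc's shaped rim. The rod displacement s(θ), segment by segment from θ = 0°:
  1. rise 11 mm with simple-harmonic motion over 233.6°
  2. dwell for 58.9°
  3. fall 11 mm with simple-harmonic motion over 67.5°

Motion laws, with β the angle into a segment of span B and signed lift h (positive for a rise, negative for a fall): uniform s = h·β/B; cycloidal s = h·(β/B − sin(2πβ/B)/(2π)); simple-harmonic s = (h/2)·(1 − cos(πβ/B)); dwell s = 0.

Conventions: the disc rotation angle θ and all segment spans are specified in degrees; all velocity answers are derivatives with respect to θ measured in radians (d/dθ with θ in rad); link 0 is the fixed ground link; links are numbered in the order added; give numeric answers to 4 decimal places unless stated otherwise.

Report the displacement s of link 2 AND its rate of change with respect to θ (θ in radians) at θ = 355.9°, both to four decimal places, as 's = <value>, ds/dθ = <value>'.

segment 1 (0° to 233.6°, simple-harmonic, h = 11) is passed completely: s = 0.0000 + (11) = 11.0000
segment 2 (233.6° to 292.5°, dwell): s unchanged at 11.0000
θ = 355.9° falls in segment 3 (292.5° to 360°, simple-harmonic, h = -11): β = 355.9 − 292.5 = 63.4°, B = 67.5°; Δs = -11/2·(1 − cos(π·0.9393)) = -10.9002; s = 11.0000 − 10.9002 = 0.0998
velocity in seg [292.5°–360°] (simple-harmonic), θ in radians: β = 63.4° = 1.1065 rad, B = 67.5° = 1.1781 rad; ds/dθ = (πh/(2B)) sin(πβ/B) = (π·(-11)/(2·1.1781)) sin(π·0.9393) = -2.781778 mm/rad

s = 0.0998, ds/dθ = -2.7818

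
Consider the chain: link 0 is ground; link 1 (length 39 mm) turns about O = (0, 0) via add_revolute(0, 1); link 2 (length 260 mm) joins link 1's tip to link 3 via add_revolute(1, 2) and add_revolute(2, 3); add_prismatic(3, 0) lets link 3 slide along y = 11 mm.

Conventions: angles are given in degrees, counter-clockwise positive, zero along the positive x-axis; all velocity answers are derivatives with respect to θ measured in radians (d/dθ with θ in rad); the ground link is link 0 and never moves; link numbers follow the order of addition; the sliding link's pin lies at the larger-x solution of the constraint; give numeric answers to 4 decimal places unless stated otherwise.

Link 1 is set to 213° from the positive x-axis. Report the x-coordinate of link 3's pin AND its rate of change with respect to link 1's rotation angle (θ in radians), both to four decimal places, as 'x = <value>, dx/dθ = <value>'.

geometry: r = 39 mm, L = 260 mm, e = 11 mm
crank pin P = (r cos θ, r sin θ) = (-32.708152, -21.240922)
h = r sin θ − e = -21.240922 − 11 = -32.240922
x = r cos θ + √(L² − h²) = -32.708152 + 257.993261 = 225.285109
dx/dθ = −r sin θ − h·r cos θ/√(L² − h²) (θ in radians; h = -32.240922) = 17.153447

x = 225.2851, dx/dθ = 17.1534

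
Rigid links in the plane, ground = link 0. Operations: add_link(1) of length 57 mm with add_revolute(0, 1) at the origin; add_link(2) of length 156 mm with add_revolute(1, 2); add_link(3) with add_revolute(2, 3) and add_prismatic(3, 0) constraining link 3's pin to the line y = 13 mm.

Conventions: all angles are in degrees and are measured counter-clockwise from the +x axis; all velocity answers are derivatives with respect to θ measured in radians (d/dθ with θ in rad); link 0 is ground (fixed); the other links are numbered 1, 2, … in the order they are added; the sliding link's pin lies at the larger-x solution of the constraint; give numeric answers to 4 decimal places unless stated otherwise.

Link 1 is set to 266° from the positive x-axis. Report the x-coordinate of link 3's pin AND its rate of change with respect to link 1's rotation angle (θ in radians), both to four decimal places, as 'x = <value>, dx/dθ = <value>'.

geometry: r = 57 mm, L = 156 mm, e = 13 mm
crank pin P = (r cos θ, r sin θ) = (-3.976119, -56.861151)
h = r sin θ − e = -56.861151 − 13 = -69.861151
x = r cos θ + √(L² − h²) = -3.976119 + 139.482686 = 135.506567
dx/dθ = −r sin θ − h·r cos θ/√(L² − h²) (θ in radians; h = -69.861151) = 54.869676

x = 135.5066, dx/dθ = 54.8697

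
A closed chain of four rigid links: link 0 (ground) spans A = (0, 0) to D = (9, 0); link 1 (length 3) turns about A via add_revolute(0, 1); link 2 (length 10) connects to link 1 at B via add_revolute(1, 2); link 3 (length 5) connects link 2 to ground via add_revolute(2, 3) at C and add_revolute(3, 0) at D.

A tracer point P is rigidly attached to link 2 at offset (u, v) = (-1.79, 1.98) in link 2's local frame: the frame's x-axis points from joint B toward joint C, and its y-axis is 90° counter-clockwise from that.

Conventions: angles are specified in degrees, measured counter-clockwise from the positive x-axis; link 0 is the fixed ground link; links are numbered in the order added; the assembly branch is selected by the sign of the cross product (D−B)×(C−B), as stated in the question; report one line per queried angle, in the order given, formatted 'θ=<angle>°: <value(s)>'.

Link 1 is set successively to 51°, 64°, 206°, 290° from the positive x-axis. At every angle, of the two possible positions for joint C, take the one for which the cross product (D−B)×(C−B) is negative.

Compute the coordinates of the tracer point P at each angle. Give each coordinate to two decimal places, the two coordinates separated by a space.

A=(0,0), D=(9.00,0)
θ=51°: B = A + 3.00·(cos51°, sin51°) = (1.8880, 2.3314)
θ=51°: |BD| = 7.4844
θ=51°: circle(B,10.00) ∩ circle(D,5.00): a=8.7526, h=4.8365
θ=51°:   candidates: C₊=(11.7117,4.2008) cross=36.198; C₋=(8.6985,-4.9909) cross=-36.198
θ=51°:   branch - wants cross < 0 → take C=(8.6985,-4.9909) (cross=-36.198)
θ=51°: ex = (C−B)/|BC| = (0.6811,-0.7322); ey = (0.7322,0.6811)
θ=51°: P = B + -1.79·ex + 1.98·ey = (2.1187,4.9906)
θ=64°: B = A + 3.00·(cos64°, sin64°) = (1.3151, 2.6964)
θ=64°: |BD| = 8.1442
θ=64°: circle(B,10.00) ∩ circle(D,5.00): a=8.6766, h=4.9716
θ=64°:   candidates: C₊=(11.1484,4.5149) cross=40.489; C₋=(7.8564,-4.8675) cross=-40.489
θ=64°:   branch - wants cross < 0 → take C=(7.8564,-4.8675) (cross=-40.489)
θ=64°: ex = (C−B)/|BC| = (0.6541,-0.7564); ey = (0.7564,0.6541)
θ=64°: P = B + -1.79·ex + 1.98·ey = (1.6419,5.3455)
θ=206°: B = A + 3.00·(cos206°, sin206°) = (-2.6964, -1.3151)
θ=206°: |BD| = 11.7701
θ=206°: circle(B,10.00) ∩ circle(D,5.00): a=9.0711, h=4.2090
θ=206°:   candidates: C₊=(5.8476,3.8810) cross=49.540; C₋=(6.7882,-4.4842) cross=-49.540
θ=206°:   branch - wants cross < 0 → take C=(6.7882,-4.4842) (cross=-49.540)
θ=206°: ex = (C−B)/|BC| = (0.9485,-0.3169); ey = (0.3169,0.9485)
θ=206°: P = B + -1.79·ex + 1.98·ey = (-3.7666,1.1301)
θ=290°: B = A + 3.00·(cos290°, sin290°) = (1.0261, -2.8191)
θ=290°: |BD| = 8.4576
θ=290°: circle(B,10.00) ∩ circle(D,5.00): a=8.6627, h=4.9958
θ=290°:   candidates: C₊=(7.5282,4.7785) cross=42.252; C₋=(10.8586,-4.6417) cross=-42.252
θ=290°:   branch - wants cross < 0 → take C=(10.8586,-4.6417) (cross=-42.252)
θ=290°: ex = (C−B)/|BC| = (0.9832,-0.1823); ey = (0.1823,0.9832)
θ=290°: P = B + -1.79·ex + 1.98·ey = (-0.3731,-0.5460)

θ=51°: 2.12 4.99
θ=64°: 1.64 5.35
θ=206°: -3.77 1.13
θ=290°: -0.37 -0.55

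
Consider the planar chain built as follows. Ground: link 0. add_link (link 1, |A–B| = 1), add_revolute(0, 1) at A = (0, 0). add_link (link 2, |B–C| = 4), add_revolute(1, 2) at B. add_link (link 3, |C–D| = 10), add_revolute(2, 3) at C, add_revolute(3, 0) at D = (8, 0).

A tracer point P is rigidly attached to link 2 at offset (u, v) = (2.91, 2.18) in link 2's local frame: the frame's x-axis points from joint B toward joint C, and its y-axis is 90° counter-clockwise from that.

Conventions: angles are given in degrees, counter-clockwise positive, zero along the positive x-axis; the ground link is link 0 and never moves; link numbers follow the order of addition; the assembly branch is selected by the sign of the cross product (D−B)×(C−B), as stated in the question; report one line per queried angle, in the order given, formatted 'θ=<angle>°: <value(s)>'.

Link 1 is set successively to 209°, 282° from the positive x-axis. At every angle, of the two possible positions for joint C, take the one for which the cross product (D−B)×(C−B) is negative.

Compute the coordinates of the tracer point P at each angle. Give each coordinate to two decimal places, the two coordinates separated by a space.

A=(0,0), D=(8.00,0)
θ=209°: B = A + 1.00·(cos209°, sin209°) = (-0.8746, -0.4848)
θ=209°: |BD| = 8.8879
θ=209°: circle(B,4.00) ∩ circle(D,10.00): a=-0.2816, h=3.9901
θ=209°:   candidates: C₊=(-1.3735,3.4840) cross=35.463; C₋=(-0.9382,-4.4843) cross=-35.463
θ=209°:   branch - wants cross < 0 → take C=(-0.9382,-4.4843) (cross=-35.463)
θ=209°: ex = (C−B)/|BC| = (-0.0159,-0.9999); ey = (0.9999,-0.0159)
θ=209°: P = B + 2.91·ex + 2.18·ey = (1.2589,-3.4291)
θ=282°: B = A + 1.00·(cos282°, sin282°) = (0.2079, -0.9781)
θ=282°: |BD| = 7.8532
θ=282°: circle(B,4.00) ∩ circle(D,10.00): a=-1.4215, h=3.7389
θ=282°:   candidates: C₊=(-1.6682,2.5546) cross=29.362; C₋=(-0.7368,-4.8650) cross=-29.362
θ=282°:   branch - wants cross < 0 → take C=(-0.7368,-4.8650) (cross=-29.362)
θ=282°: ex = (C−B)/|BC| = (-0.2362,-0.9717); ey = (0.9717,-0.2362)
θ=282°: P = B + 2.91·ex + 2.18·ey = (1.6389,-4.3207)

θ=209°: 1.26 -3.43
θ=282°: 1.64 -4.32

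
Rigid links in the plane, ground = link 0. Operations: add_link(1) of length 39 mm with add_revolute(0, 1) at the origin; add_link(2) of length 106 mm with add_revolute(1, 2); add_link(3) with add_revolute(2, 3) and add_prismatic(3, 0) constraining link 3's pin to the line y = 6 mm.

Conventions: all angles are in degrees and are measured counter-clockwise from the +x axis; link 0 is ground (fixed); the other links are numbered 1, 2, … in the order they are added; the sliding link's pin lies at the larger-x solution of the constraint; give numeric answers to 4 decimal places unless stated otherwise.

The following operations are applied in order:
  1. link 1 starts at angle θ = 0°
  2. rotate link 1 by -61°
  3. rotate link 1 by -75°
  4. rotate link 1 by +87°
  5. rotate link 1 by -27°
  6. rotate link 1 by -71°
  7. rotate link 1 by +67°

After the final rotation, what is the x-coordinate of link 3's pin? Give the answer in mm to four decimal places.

geometry: r = 39 mm, L = 106 mm, e = 6 mm; θ starts at 0°
rotate link 1 by -61°: θ ← 0° -61° = -61°
rotate link 1 by -75°: θ ← -61° -75° = -136°
rotate link 1 by +87°: θ ← -136° +87° = -49°
rotate link 1 by -27°: θ ← -49° -27° = -76°
rotate link 1 by -71°: θ ← -76° -71° = -147°
rotate link 1 by +67°: θ ← -147° +67° = -80°
crank pin P = (r cos θ, r sin θ) = (6.772279, -38.407502)
h = r sin θ − e = -38.407502 − 6 = -44.407502
x = r cos θ + √(L² − h²) = 6.772279 + 96.249539 = 103.021818

103.0218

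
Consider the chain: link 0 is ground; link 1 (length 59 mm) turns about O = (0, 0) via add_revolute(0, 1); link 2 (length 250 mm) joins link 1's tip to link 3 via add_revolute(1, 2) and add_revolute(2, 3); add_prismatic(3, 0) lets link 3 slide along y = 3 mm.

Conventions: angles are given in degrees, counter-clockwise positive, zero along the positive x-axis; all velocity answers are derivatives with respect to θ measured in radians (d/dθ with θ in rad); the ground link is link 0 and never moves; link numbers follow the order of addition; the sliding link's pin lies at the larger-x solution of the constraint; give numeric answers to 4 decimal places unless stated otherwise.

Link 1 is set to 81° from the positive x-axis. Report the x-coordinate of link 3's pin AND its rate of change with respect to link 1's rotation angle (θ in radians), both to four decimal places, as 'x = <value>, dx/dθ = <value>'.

geometry: r = 59 mm, L = 250 mm, e = 3 mm
crank pin P = (r cos θ, r sin θ) = (9.229633, 58.273612)
h = r sin θ − e = 58.273612 − 3 = 55.273612
x = r cos θ + √(L² − h²) = 9.229633 + 243.813100 = 253.042734
dx/dθ = −r sin θ − h·r cos θ/√(L² − h²) (θ in radians; h = 55.273612) = -60.366015

x = 253.0427, dx/dθ = -60.3660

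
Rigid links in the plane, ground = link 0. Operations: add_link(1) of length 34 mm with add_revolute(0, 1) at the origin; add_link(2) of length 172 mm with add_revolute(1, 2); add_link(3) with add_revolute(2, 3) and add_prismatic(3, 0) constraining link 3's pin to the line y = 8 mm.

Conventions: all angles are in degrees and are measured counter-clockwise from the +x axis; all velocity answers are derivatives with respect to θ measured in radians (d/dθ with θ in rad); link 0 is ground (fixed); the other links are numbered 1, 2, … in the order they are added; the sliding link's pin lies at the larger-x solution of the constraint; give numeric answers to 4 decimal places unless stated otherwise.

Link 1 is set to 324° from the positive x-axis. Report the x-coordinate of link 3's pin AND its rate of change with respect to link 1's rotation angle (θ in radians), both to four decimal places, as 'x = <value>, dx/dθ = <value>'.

geometry: r = 34 mm, L = 172 mm, e = 8 mm
crank pin P = (r cos θ, r sin θ) = (27.506578, -19.984699)
h = r sin θ − e = -19.984699 − 8 = -27.984699
x = r cos θ + √(L² − h²) = 27.506578 + 169.708151 = 197.214729
dx/dθ = −r sin θ − h·r cos θ/√(L² − h²) (θ in radians; h = -27.984699) = 24.520505

x = 197.2147, dx/dθ = 24.5205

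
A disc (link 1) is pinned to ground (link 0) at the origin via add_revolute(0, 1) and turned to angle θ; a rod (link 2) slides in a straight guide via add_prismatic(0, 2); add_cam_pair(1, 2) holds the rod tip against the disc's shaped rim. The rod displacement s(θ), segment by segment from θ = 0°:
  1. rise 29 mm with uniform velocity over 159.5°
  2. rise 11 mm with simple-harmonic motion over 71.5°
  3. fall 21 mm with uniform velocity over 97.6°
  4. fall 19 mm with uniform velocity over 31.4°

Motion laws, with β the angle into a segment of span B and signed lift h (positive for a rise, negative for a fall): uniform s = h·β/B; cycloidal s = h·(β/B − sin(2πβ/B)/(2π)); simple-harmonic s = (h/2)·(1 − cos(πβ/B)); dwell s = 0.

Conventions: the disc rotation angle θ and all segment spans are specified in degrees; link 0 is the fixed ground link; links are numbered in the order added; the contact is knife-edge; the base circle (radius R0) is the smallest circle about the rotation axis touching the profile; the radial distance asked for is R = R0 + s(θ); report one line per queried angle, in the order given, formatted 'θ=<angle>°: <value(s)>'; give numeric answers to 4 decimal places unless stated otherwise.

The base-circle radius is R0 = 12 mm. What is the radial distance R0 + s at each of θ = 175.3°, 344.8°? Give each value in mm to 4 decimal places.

segment 1 (0° to 159.5°, uniform, h = 29) is passed completely: s = 0.0000 + (29) = 29.0000
θ = 175.3° falls in segment 2 (159.5° to 231°, simple-harmonic, h = 11): β = 175.3 − 159.5 = 15.8°, B = 71.5°; Δs = 11/2·(1 − cos(π·0.2210)) = 1.2730; s = 29.0000 + 1.2730 = 30.2730
segment 2 (159.5° to 231°, simple-harmonic, h = 11) is passed completely: s = 29.0000 + (11) = 40.0000
segment 3 (231° to 328.6°, uniform, h = -21) is passed completely: s = 40.0000 + (-21) = 19.0000
θ = 344.8° falls in segment 4 (328.6° to 360°, uniform, h = -19): β = 344.8 − 328.6 = 16.2°, B = 31.4°; Δs = -19·16.2/31.4 = -9.8025; s = 19.0000 − 9.8025 = 9.1975
θ=175.3°: R = R0 + s = 12 + 30.2730 = 42.2730
θ=344.8°: R = R0 + s = 12 + 9.1975 = 21.1975

θ=175.3°: 42.2730
θ=344.8°: 21.1975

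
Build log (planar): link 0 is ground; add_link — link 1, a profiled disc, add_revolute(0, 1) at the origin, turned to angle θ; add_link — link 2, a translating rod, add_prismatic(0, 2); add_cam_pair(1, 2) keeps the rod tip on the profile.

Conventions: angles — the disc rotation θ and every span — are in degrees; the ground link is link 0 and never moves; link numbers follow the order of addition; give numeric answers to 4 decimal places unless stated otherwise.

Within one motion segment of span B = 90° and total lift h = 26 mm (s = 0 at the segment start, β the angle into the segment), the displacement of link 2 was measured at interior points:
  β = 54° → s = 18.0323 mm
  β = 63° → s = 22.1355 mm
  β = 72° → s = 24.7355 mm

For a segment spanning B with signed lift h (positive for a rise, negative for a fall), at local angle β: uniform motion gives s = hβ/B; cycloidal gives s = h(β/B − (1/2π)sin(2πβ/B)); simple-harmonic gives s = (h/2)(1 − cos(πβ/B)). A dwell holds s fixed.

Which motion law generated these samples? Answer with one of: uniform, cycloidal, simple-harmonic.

candidates at β/B = r: uniform s = h·r (linear in β); cycloidal s = h·(r − sin(2πr)/(2π)); simple-harmonic s = (h/2)(1 − cos(πr))
β=54°: printed 18.0323 | uniform 15.6000, cycloidal 18.0323, simple-harmonic 17.0172
β=63°: printed 22.1355 | uniform 18.2000, cycloidal 22.1355, simple-harmonic 20.6412
β=72°: printed 24.7355 | uniform 20.8000, cycloidal 24.7355, simple-harmonic 23.5172
only one law matches every sample → cycloidal

cycloidal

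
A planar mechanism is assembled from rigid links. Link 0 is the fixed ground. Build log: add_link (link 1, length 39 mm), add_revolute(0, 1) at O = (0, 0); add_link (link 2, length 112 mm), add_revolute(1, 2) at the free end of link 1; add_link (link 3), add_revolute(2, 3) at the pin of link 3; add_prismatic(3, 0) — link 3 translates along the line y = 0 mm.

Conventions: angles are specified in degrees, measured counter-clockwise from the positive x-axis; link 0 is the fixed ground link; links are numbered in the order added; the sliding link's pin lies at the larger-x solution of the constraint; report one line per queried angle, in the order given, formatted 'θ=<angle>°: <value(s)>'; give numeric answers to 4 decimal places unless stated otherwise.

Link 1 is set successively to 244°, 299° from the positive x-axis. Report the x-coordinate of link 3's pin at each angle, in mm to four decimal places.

geometry: r = 39 mm, L = 112 mm, e = 0 mm
θ=244°: crank pin P = (r cos θ, r sin θ) = (-17.096475, -35.052968)
θ=244°: h = r sin θ − e = -35.052968 − 0 = -35.052968
θ=244°: x = r cos θ + √(L² − h²) = -17.096475 + 106.373349 = 89.276875
θ=299°: crank pin P = (r cos θ, r sin θ) = (18.907575, -34.110169)
θ=299°: h = r sin θ − e = -34.110169 − 0 = -34.110169
θ=299°: x = r cos θ + √(L² − h²) = 18.907575 + 106.679409 = 125.586985

θ=244°: 89.2769
θ=299°: 125.5870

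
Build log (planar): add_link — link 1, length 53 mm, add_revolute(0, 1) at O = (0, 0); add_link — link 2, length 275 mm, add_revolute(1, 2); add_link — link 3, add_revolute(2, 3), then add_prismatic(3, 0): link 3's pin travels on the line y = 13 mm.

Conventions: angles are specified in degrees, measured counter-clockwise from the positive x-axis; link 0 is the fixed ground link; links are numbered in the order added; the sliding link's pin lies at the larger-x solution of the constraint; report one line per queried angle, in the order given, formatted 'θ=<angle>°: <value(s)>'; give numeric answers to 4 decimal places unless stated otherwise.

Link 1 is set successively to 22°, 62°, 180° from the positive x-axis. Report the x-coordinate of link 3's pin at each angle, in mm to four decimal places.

geometry: r = 53 mm, L = 275 mm, e = 13 mm
θ=22°: crank pin P = (r cos θ, r sin θ) = (49.140744, 19.854149)
θ=22°: h = r sin θ − e = 19.854149 − 13 = 6.854149
θ=22°: x = r cos θ + √(L² − h²) = 49.140744 + 274.914570 = 324.055314
θ=62°: crank pin P = (r cos θ, r sin θ) = (24.881993, 46.796222)
θ=62°: h = r sin θ − e = 46.796222 − 13 = 33.796222
θ=62°: x = r cos θ + √(L² − h²) = 24.881993 + 272.915400 = 297.797392
θ=180°: crank pin P = (r cos θ, r sin θ) = (-53.000000, 0.000000)
θ=180°: h = r sin θ − e = 0.000000 − 13 = -13.000000
θ=180°: x = r cos θ + √(L² − h²) = -53.000000 + 274.692555 = 221.692555

θ=22°: 324.0553
θ=62°: 297.7974
θ=180°: 221.6926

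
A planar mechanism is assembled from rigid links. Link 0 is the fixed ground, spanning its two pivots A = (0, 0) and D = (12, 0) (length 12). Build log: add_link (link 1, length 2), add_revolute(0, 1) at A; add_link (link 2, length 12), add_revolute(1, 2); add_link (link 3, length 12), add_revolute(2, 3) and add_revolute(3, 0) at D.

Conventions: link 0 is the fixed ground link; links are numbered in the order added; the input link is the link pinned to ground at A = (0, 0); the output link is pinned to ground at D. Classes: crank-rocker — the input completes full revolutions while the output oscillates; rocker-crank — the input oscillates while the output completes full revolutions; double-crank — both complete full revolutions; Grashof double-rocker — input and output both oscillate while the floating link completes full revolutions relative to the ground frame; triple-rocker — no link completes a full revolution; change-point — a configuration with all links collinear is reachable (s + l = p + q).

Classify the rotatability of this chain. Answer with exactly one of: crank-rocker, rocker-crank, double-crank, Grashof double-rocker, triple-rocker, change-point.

lengths: ground=12, input=2, coupler=12, output=12
sorted: s=2 (shortest), l=12 (longest), p+q=24
s + l = 14 vs p + q = 24
s + l < p + q (Grashof) with shortest = input link → crank-rocker

crank-rocker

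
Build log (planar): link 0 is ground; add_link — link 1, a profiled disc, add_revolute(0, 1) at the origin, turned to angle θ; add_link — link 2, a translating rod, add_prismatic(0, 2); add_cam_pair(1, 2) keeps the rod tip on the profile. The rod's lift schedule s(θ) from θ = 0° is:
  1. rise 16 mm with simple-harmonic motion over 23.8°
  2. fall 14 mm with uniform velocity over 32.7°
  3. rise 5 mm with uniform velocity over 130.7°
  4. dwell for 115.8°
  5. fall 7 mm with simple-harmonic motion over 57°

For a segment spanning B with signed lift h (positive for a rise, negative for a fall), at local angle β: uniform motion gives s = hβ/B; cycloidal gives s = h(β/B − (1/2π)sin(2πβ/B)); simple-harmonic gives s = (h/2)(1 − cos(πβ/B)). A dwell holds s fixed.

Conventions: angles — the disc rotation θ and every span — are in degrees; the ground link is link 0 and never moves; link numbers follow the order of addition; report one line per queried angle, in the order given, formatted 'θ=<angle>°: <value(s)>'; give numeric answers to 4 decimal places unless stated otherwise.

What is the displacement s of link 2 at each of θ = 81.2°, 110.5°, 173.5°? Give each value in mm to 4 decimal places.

seg 1 [0°–23.8°] simple-harmonic, h=16: full span → s += 16 → s = 16.0000
seg 2 [23.8°–56.5°] uniform, h=-14: full span → s += -14 → s = 2.0000
seg 3 [56.5°–187.2°] uniform, h=5: θ=81.2° here. β=24.7, B=130.7. 5·24.7/130.7 = 0.9449 → s = 2.9449
seg 3 [56.5°–187.2°] uniform, h=5: θ=110.5° here. β=54, B=130.7. 5·54/130.7 = 2.0658 → s = 4.0658
seg 3 [56.5°–187.2°] uniform, h=5: θ=173.5° here. β=117, B=130.7. 5·117/130.7 = 4.4759 → s = 6.4759

θ=81.2°: 2.9449
θ=110.5°: 4.0658
θ=173.5°: 6.4759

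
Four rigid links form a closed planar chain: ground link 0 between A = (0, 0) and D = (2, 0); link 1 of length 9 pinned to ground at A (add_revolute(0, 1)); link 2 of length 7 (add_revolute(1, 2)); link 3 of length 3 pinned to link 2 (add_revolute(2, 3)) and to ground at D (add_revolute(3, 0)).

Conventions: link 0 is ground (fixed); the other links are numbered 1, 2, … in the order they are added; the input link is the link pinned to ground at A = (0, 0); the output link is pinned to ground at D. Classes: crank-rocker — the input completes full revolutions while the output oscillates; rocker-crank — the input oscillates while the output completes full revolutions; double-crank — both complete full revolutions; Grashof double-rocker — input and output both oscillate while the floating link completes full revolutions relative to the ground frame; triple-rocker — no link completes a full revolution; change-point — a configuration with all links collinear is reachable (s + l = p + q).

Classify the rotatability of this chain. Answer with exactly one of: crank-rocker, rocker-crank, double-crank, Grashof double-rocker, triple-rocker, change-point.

lengths: ground=2, input=9, coupler=7, output=3
sorted: s=2 (shortest), l=9 (longest), p+q=10
s + l = 11 vs p + q = 10
s + l > p + q → non-Grashof → no link fully rotates → triple-rocker

triple-rocker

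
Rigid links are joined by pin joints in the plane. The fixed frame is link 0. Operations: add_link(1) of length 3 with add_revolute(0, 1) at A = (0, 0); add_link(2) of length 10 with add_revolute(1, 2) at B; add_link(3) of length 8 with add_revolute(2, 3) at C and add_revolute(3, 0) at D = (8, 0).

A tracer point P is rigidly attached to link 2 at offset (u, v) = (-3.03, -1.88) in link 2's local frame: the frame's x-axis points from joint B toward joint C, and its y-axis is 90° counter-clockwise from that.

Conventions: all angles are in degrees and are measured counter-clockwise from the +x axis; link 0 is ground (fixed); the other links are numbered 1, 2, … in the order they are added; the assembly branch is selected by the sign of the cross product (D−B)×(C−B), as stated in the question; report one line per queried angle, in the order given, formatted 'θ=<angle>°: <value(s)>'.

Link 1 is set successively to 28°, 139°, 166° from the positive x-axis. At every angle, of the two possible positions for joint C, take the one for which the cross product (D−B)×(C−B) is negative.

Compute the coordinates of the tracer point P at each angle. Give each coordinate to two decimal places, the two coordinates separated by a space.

A=(0,0), D=(8.00,0)
θ=28°: B = A + 3.00·(cos28°, sin28°) = (2.6488, 1.4084)
θ=28°: |BD| = 5.5334
θ=28°: circle(B,10.00) ∩ circle(D,8.00): a=6.0197, h=7.9852
θ=28°:   candidates: C₊=(10.5027,7.5984) cross=44.185; C₋=(6.4378,-7.8460) cross=-44.185
θ=28°:   branch - wants cross < 0 → take C=(6.4378,-7.8460) (cross=-44.185)
θ=28°: ex = (C−B)/|BC| = (0.3789,-0.9254); ey = (0.9254,0.3789)
θ=28°: P = B + -3.03·ex + -1.88·ey = (-0.2390,3.5002)
θ=139°: B = A + 3.00·(cos139°, sin139°) = (-2.2641, 1.9682)
θ=139°: |BD| = 10.4511
θ=139°: circle(B,10.00) ∩ circle(D,8.00): a=6.9479, h=7.1922
θ=139°:   candidates: C₊=(5.9139,7.7232) cross=75.166; C₋=(3.2050,-6.4037) cross=-75.166
θ=139°:   branch - wants cross < 0 → take C=(3.2050,-6.4037) (cross=-75.166)
θ=139°: ex = (C−B)/|BC| = (0.5469,-0.8372); ey = (0.8372,0.5469)
θ=139°: P = B + -3.03·ex + -1.88·ey = (-5.4952,3.4767)
θ=166°: B = A + 3.00·(cos166°, sin166°) = (-2.9109, 0.7258)
θ=166°: |BD| = 10.9350
θ=166°: circle(B,10.00) ∩ circle(D,8.00): a=7.1136, h=7.0283
θ=166°:   candidates: C₊=(4.6535,7.2664) cross=76.854; C₋=(3.7205,-6.7592) cross=-76.854
θ=166°:   branch - wants cross < 0 → take C=(3.7205,-6.7592) (cross=-76.854)
θ=166°: ex = (C−B)/|BC| = (0.6631,-0.7485); ey = (0.7485,0.6631)
θ=166°: P = B + -3.03·ex + -1.88·ey = (-6.3274,1.7470)

θ=28°: -0.24 3.50
θ=139°: -5.50 3.48
θ=166°: -6.33 1.75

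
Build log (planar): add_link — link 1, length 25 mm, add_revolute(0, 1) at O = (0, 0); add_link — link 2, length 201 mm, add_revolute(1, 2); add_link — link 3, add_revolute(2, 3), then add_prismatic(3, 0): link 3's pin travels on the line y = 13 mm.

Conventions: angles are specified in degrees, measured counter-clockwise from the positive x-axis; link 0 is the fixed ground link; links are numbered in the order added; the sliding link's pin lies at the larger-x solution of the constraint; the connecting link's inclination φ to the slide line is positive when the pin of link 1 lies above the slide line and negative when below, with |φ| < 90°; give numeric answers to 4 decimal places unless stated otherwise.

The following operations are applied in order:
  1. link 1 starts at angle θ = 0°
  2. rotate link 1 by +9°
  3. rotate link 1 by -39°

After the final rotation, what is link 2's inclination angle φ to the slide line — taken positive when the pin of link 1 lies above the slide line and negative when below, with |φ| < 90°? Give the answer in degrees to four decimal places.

geometry: r = 25 mm, L = 201 mm, e = 13 mm; θ starts at 0°
rotate link 1 by +9°: θ ← 0° +9° = 9°
rotate link 1 by -39°: θ ← 9° -39° = -30°
h = r sin θ − e = -12.500000 − 13 = -25.500000
sin φ = h / L = -25.500000 / 201 = -0.12686567
φ = arcsin(-0.12686567) = -7.288509°

-7.2885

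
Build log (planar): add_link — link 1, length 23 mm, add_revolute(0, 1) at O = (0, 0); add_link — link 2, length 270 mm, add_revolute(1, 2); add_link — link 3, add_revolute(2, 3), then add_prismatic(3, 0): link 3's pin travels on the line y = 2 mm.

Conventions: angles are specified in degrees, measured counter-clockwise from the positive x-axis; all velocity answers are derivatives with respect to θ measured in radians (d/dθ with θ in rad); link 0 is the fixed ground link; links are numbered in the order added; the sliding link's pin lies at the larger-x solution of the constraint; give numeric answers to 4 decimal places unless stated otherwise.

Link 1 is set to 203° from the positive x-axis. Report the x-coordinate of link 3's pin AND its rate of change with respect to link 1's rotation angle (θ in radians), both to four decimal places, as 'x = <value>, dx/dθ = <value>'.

geometry: r = 23 mm, L = 270 mm, e = 2 mm
crank pin P = (r cos θ, r sin θ) = (-21.171612, -8.986816)
h = r sin θ − e = -8.986816 − 2 = -10.986816
x = r cos θ + √(L² − h²) = -21.171612 + 269.776370 = 248.604758
dx/dθ = −r sin θ − h·r cos θ/√(L² − h²) (θ in radians; h = -10.986816) = 8.124588

x = 248.6048, dx/dθ = 8.1246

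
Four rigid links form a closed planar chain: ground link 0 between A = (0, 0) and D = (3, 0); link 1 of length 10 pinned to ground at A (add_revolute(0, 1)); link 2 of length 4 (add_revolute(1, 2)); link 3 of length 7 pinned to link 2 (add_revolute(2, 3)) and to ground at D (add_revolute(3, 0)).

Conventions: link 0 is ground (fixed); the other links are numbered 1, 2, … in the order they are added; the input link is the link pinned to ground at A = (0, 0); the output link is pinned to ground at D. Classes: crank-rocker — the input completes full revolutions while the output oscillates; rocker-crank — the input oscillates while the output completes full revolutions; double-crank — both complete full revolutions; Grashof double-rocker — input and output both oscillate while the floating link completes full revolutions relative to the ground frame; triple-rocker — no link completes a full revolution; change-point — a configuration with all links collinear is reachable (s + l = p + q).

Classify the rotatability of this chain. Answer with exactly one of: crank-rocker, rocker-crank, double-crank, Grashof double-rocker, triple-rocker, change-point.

lengths: ground=3, input=10, coupler=4, output=7
sorted: s=3 (shortest), l=10 (longest), p+q=11
s + l = 13 vs p + q = 11
s + l > p + q → non-Grashof → no link fully rotates → triple-rocker

triple-rocker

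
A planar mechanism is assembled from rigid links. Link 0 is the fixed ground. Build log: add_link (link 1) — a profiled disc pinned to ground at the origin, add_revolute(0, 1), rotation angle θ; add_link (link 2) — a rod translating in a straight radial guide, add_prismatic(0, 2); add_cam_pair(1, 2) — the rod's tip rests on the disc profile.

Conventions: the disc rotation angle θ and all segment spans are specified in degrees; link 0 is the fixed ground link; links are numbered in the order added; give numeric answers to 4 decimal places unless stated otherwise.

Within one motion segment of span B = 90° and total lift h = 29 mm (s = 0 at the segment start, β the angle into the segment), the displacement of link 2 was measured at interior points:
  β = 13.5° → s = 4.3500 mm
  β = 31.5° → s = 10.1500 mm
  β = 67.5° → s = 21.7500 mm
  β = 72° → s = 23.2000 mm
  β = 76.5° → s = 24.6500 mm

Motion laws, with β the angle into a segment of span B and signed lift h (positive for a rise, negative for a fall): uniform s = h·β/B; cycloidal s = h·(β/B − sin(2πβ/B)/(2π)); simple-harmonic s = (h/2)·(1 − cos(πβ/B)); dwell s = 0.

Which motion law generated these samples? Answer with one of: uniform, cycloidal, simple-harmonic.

candidates at β/B = r: uniform s = h·r (linear in β); cycloidal s = h·(r − sin(2πr)/(2π)); simple-harmonic s = (h/2)(1 − cos(πr))
β=13.5°: printed 4.3500 | uniform 4.3500, cycloidal 0.6160, simple-harmonic 1.5804
β=31.5°: printed 10.1500 | uniform 10.1500, cycloidal 6.4160, simple-harmonic 7.9171
β=67.5°: printed 21.7500 | uniform 21.7500, cycloidal 26.3655, simple-harmonic 24.7530
β=72°: printed 23.2000 | uniform 23.2000, cycloidal 27.5896, simple-harmonic 26.2307
β=76.5°: printed 24.6500 | uniform 24.6500, cycloidal 28.3840, simple-harmonic 27.4196
only one law matches every sample → uniform

uniform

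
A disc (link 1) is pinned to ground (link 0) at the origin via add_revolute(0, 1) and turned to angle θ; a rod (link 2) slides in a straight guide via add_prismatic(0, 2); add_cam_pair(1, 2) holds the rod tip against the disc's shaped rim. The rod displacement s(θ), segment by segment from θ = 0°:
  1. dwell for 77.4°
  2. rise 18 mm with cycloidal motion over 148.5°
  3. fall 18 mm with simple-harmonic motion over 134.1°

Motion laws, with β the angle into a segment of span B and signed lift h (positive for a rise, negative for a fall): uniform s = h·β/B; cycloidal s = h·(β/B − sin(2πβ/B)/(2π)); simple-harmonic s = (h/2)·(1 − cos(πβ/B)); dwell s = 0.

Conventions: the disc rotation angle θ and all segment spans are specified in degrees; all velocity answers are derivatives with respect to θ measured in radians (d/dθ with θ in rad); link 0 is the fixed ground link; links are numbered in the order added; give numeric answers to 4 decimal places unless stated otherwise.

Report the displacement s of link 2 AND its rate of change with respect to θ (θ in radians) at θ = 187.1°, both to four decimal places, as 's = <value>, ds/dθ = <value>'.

segment 1 (0° to 77.4°, dwell): s unchanged at 0.0000
θ = 187.1° falls in segment 2 (77.4° to 225.9°, cycloidal, h = 18): β = 187.1 − 77.4 = 109.7°, B = 148.5°; Δs = 18·(0.7387 − sin(2π·0.7387)/(2π)) = 16.1546; s = 0.0000 + 16.1546 = 16.1546
velocity in seg [77.4°–225.9°] (cycloidal), θ in radians: β = 109.7° = 1.9146 rad, B = 148.5° = 2.5918 rad; ds/dθ = (h/B)(1 − cos(2πβ/B)) = (18/2.5918)(1 − cos(2π·0.7387)) = 7.436726 mm/rad

s = 16.1546, ds/dθ = 7.4367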